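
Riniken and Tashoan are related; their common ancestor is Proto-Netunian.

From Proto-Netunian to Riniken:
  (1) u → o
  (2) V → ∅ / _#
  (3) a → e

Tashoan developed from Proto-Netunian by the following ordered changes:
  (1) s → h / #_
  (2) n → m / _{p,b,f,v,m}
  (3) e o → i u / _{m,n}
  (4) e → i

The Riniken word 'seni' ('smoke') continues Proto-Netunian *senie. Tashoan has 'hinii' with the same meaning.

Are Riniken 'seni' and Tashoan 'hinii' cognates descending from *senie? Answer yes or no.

yes

Derive the expected Tashoan reflex of *senie:
Tashoan: *senie > henie > hinie > hinii  (by debuccalisation, pre-nasal raising, vowel merger)
Tashoan 'hinii' matches the regular reflex exactly, so the pair is cognate.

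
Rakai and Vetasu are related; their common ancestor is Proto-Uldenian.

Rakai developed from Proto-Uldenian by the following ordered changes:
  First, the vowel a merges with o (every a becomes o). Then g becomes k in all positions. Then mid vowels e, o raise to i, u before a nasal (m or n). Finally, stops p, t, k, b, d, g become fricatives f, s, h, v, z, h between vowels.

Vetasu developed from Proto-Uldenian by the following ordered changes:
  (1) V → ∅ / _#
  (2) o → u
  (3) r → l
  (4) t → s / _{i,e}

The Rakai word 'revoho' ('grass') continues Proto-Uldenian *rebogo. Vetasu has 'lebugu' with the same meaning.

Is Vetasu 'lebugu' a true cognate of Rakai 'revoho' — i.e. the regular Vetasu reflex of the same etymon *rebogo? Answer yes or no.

no

Derive the expected Vetasu reflex of *rebogo:
Vetasu: start from *rebogo.
  rule 1 (apocope): rebogo → rebog
  rule 2 (vowel merger): rebog → rebug
  rule 3 (unconditioned shift): rebug → lebug
  rule 4: no change — lebug
  ⇒ Vetasu lebug
The regular Vetasu reflex would be 'lebug', but the attested form is 'lebugu'. The correspondence is irregular, so they are not cognates (the Vetasu form has a different source).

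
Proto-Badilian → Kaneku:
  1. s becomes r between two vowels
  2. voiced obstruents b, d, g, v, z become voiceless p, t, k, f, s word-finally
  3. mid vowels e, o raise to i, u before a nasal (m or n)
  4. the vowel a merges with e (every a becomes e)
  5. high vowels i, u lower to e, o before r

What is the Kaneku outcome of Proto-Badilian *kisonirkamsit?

Kaneku: start from *kisonirkamsit.
  rule 1 (rhotacism): kisonirkamsit → kironirkamsit
  rule 2: no change — kironirkamsit
  rule 3 (pre-nasal raising): kironirkamsit → kirunirkamsit
  rule 4 (vowel merger): kirunirkamsit → kirunirkemsit
  rule 5 (pre-rhotic lowering): kirunirkemsit → kerunerkemsit
  ⇒ Kaneku kerunerkemsit

kerunerkemsit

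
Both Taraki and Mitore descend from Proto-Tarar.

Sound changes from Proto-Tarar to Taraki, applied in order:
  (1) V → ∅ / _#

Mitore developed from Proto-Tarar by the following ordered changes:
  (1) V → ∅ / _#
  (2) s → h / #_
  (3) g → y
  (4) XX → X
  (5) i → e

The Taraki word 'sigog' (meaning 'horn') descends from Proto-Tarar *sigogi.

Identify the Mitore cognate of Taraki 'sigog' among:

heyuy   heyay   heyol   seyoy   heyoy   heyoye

Mitore: *sigogi > sigog > higog > hiyoy > heyoy  (by apocope, debuccalisation, unconditioned shift, vowel merger)
Only 'heyoy' matches the regular Mitore development of *sigogi.

heyoy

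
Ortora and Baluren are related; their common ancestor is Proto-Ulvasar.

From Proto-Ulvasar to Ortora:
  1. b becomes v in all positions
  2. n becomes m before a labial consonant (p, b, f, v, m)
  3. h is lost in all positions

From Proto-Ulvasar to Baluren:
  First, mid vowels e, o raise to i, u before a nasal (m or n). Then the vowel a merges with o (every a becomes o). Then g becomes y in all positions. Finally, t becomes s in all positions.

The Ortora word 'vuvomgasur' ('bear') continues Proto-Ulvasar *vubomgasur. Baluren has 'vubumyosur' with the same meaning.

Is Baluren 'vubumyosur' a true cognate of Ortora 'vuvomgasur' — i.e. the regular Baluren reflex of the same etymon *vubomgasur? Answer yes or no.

Derive the expected Baluren reflex of *vubomgasur:
Baluren: *vubomgasur
  vubomgasur → vubumgasur   [pre-nasal raising]
  vubumgasur → vubumgosur   [vowel merger]
  vubumgosur → vubumyosur   [unconditioned shift]
  vubumyosur (rule 4 does not apply)
  giving Baluren vubumyosur.
Baluren 'vubumyosur' matches the regular reflex exactly, so the pair is cognate.

yes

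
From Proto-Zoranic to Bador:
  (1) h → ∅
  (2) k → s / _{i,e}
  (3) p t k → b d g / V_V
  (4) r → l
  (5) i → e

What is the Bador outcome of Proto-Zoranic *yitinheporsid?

Bador: *yitinheporsid > yitineporsid > yidineborsid > yidinebolsid > yedenebolsed  (by h-loss, intervocalic voicing, unconditioned shift, vowel merger)

yedenebolsed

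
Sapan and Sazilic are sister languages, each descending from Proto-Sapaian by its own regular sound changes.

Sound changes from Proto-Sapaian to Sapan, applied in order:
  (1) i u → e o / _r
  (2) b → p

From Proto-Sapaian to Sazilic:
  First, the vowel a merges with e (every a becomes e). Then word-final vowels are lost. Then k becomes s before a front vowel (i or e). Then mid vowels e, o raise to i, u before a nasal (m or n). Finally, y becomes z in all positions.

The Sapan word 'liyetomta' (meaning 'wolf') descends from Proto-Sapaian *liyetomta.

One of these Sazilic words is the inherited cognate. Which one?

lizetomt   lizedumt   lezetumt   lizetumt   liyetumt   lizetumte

Sazilic: *liyetomta
  liyetomta → liyetomte   [vowel merger]
  liyetomte → liyetomt   [apocope]
  liyetomt (rule 3 does not apply)
  liyetomt → liyetumt   [pre-nasal raising]
  liyetumt → lizetumt   [unconditioned shift]
  giving Sazilic lizetumt.
The other candidates each miss or misapply at least one Sazilic change.

lizetumt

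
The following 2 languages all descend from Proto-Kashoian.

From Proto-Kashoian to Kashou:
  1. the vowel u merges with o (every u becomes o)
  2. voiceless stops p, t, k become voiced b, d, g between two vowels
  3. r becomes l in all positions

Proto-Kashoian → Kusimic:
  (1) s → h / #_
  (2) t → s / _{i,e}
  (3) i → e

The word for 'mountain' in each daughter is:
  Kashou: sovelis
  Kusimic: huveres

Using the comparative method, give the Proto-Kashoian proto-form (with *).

Position 6: Kashou has i, Kusimic has e. Kashou preserves i here (none of its changes turn any other segment into i), so the proto-segment is *i.
Position 2: Kashou has o, Kusimic has u. Kusimic preserves u here (none of its changes turn any other segment into u), so the proto-segment is *u.
Verify the candidate proto-form against each daughter:
Kashou: *suveris
  suveris → soveris   [vowel merger]
  soveris (rule 2 does not apply)
  soveris → sovelis   [unconditioned shift]
  giving Kashou sovelis.
Kusimic: *suveris
  suveris → huveris   [debuccalisation]
  huveris (rule 2 does not apply)
  huveris → huveres   [vowel merger]
  giving Kusimic huveres.
*suveris is the unique common source.

*suveris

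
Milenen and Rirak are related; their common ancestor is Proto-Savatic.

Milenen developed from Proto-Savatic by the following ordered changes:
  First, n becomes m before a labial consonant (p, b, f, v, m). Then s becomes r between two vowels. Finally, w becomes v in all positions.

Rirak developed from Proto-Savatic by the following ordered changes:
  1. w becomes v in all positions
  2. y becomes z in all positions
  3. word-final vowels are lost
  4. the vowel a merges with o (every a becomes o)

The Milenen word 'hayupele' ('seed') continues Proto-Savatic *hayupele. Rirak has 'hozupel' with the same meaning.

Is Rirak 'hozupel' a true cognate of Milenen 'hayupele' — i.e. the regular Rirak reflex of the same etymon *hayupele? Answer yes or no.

yes

Derive the expected Rirak reflex of *hayupele:
Rirak: *hayupele
  hayupele (rule 1 does not apply)
  hayupele → hazupele   [unconditioned shift]
  hazupele → hazupel   [apocope]
  hazupel → hozupel   [vowel merger]
  giving Rirak hozupel.
Rirak 'hozupel' matches the regular reflex exactly, so the pair is cognate.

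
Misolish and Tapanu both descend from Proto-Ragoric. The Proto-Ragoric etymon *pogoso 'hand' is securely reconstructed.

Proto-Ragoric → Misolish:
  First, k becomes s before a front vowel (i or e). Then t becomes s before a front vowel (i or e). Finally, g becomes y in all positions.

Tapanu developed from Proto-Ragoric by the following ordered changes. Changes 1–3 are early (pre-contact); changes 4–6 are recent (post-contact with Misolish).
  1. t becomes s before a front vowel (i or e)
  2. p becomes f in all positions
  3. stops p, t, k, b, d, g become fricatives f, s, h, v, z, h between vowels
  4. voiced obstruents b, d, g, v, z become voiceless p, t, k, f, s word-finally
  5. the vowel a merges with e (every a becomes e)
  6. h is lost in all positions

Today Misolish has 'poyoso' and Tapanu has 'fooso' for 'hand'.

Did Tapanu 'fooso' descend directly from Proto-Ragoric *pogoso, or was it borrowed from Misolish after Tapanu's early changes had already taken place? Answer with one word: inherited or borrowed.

If inherited, *pogoso would pass through all of Tapanu's changes:
Tapanu: *pogoso
  pogoso (rule 1 does not apply)
  pogoso → fogoso   [unconditioned shift]
  fogoso → fohoso   [intervocalic lenition]
  fohoso (rule 4 does not apply)
  fohoso (rule 5 does not apply)
  fohoso → fooso   [h-loss]
  giving Tapanu fooso.
If borrowed from Misolish 'poyoso' after the early changes, it would undergo only the recent ones:
  rule 4 (final devoicing): no change (poyoso)
  rule 5 (vowel merger): no change (poyoso)
  rule 6 (h-loss): no change (poyoso)
  ⇒ as a loan: poyoso
Tapanu 'fooso' matches the inherited outcome exactly, so it is an inherited cognate, not a loan.

inherited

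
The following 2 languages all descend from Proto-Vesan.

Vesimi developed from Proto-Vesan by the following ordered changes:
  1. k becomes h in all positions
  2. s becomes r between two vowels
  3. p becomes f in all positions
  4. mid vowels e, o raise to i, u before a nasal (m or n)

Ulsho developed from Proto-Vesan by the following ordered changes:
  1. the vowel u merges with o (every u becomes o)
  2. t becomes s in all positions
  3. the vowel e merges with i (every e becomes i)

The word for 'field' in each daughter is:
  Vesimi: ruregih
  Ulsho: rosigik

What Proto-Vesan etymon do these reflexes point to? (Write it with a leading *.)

*rusegik

Position 7: Vesimi has h, Ulsho has k. Ulsho preserves k here (none of its changes turn any other segment into k), so the proto-segment is *k.
Position 3: Vesimi has r, Ulsho has s. Taking the neighbouring segments as reconstructed: Vesimi r could go back to *s or *r; Ulsho s could go back to *t or *s — the one source consistent with every daughter is *s.
Position 2: Vesimi has u, Ulsho has o. Taking the neighbouring segments as reconstructed: Vesimi u can only go back to *u; Ulsho o could go back to *o or *u — the one source consistent with every daughter is *u.
This points to *rusegik. Verify forward in each daughter:
Vesimi: *rusegik > rusegih > ruregih  (by unconditioned shift, rhotacism)
Ulsho: *rusegik
  rusegik → rosegik   [vowel merger]
  rosegik (rule 2 does not apply)
  rosegik → rosigik   [vowel merger]
  giving Ulsho rosigik.
Only *rusegik yields all of Vesimi ruregih, Ulsho rosigik.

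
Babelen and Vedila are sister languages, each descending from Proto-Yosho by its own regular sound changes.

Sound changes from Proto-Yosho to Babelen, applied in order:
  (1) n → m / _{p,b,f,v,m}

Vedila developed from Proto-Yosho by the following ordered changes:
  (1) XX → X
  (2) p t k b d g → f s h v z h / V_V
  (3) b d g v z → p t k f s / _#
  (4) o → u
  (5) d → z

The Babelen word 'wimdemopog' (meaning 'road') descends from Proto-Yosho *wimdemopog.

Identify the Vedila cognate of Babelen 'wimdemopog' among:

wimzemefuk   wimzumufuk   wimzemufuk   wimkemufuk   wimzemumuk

Vedila: start from *wimdemopog.
  rule 1: no change — wimdemopog
  rule 2 (intervocalic lenition): wimdemopog → wimdemofog
  rule 3 (final devoicing): wimdemofog → wimdemofok
  rule 4 (vowel merger): wimdemofok → wimdemufuk
  rule 5 (unconditioned shift): wimdemufuk → wimzemufuk
  ⇒ Vedila wimzemufuk
Among the options, 'wimzemufuk' alone shows every Vedila change applied in order.

wimzemufuk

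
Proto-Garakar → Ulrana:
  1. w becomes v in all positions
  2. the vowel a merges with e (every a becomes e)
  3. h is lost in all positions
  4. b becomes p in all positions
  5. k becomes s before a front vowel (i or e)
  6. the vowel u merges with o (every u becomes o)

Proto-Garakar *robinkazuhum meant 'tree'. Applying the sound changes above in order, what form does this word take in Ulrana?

Ulrana: start from *robinkazuhum.
  rule 1: no change — robinkazuhum
  rule 2 (vowel merger): robinkazuhum → robinkezuhum
  rule 3 (h-loss): robinkezuhum → robinkezuum
  rule 4 (unconditioned shift): robinkezuum → ropinkezuum
  rule 5 (palatalisation): ropinkezuum → ropinsezuum
  rule 6 (vowel merger): ropinsezuum → ropinsezoom
  ⇒ Ulrana ropinsezoom

ropinsezoom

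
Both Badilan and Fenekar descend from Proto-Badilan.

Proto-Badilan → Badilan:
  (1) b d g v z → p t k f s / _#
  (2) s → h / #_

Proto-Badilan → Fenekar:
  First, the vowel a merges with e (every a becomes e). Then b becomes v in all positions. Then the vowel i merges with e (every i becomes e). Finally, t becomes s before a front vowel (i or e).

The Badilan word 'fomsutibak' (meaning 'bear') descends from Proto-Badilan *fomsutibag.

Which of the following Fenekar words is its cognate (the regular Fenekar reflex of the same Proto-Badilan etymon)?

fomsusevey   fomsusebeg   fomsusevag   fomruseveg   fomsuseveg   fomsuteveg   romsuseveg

fomsuseveg

Fenekar: *fomsutibag
  fomsutibag → fomsutibeg   [vowel merger]
  fomsutibeg → fomsutiveg   [unconditioned shift]
  fomsutiveg → fomsuteveg   [vowel merger]
  fomsuteveg → fomsuseveg   [palatalisation]
  giving Fenekar fomsuseveg.
Among the options, 'fomsuseveg' alone shows every Fenekar change applied in order.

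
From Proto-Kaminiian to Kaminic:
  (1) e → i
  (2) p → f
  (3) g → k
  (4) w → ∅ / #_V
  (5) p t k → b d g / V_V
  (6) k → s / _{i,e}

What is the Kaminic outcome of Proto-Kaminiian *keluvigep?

siluvigif

Kaminic: start from *keluvigep.
  rule 1 (vowel merger): keluvigep → kiluvigip
  rule 2 (unconditioned shift): kiluvigip → kiluvigif
  rule 3 (unconditioned shift): kiluvigif → kiluvikif
  rule 4: no change — kiluvikif
  rule 5 (intervocalic voicing): kiluvikif → kiluvigif
  rule 6 (palatalisation): kiluvigif → siluvigif
  ⇒ Kaminic siluvigif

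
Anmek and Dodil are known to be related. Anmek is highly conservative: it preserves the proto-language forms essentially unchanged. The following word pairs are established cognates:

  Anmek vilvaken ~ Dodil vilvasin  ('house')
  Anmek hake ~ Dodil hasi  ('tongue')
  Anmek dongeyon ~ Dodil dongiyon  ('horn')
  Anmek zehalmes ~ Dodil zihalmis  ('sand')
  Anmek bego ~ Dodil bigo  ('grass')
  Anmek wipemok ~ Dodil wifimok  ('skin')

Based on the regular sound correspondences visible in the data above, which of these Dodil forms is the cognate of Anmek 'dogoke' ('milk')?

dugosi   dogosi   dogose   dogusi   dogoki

dogosi

vilvaken ~ vilvasin, hake ~ hasi — Anmek k corresponds to Dodil s between vowels (before a front vowel).
hake ~ hasi — Anmek e corresponds to Dodil i word-finally.
Applying these to Anmek 'dogoke':
  dogoke → dogose   (k→s between vowels (before a front vowel))
  dogose → dogosi   (e→i word-finally)
So the Dodil cognate is 'dogosi'.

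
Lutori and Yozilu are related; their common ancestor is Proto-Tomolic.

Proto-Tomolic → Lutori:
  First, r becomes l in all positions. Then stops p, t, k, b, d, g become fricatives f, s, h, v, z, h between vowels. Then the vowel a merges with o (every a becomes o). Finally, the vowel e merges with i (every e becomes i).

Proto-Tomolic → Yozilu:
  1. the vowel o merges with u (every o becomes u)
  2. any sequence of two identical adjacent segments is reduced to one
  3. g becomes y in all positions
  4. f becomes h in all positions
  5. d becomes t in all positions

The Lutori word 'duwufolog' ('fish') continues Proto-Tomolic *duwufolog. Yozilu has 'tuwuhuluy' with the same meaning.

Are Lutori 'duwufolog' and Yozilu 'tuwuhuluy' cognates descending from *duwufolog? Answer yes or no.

yes

Derive the expected Yozilu reflex of *duwufolog:
Yozilu: *duwufolog > duwufulug > duwufuluy > duwuhuluy > tuwuhuluy  (by vowel merger, unconditioned shift, unconditioned shift, unconditioned shift)
Yozilu 'tuwuhuluy' matches the regular reflex exactly, so the pair is cognate.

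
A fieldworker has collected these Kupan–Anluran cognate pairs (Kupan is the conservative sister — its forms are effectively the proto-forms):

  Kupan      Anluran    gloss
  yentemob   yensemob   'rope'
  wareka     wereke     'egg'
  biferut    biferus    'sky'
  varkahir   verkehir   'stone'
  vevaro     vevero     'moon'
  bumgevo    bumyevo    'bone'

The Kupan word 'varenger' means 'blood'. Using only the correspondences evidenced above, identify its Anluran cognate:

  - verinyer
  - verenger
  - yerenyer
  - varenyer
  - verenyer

verenyer

wareka ~ wereke, varkahir ~ verkehir — Kupan a corresponds to Anluran e after a consonant, before r.
bumgevo ~ bumyevo — Kupan g corresponds to Anluran y after a consonant, before a front vowel.
Applying these to Kupan 'varenger':
  varenger → verenger   (a→e after a consonant, before r)
  verenger → verenyer   (g→y after a consonant, before a front vowel)
So the Anluran cognate is 'verenyer'.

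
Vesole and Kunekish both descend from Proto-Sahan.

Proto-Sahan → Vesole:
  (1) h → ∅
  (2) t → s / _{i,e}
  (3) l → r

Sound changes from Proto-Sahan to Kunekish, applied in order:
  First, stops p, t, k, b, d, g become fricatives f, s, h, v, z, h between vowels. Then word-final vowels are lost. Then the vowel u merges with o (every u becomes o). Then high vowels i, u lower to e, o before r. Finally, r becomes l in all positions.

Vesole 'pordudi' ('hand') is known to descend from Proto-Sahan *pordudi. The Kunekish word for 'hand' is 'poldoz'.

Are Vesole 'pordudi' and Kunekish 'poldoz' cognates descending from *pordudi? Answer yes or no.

yes

Derive the expected Kunekish reflex of *pordudi:
Kunekish: start from *pordudi.
  rule 1 (intervocalic lenition): pordudi → porduzi
  rule 2 (apocope): porduzi → porduz
  rule 3 (vowel merger): porduz → pordoz
  rule 4: no change — pordoz
  rule 5 (unconditioned shift): pordoz → poldoz
  ⇒ Kunekish poldoz
Kunekish 'poldoz' matches the regular reflex exactly, so the pair is cognate.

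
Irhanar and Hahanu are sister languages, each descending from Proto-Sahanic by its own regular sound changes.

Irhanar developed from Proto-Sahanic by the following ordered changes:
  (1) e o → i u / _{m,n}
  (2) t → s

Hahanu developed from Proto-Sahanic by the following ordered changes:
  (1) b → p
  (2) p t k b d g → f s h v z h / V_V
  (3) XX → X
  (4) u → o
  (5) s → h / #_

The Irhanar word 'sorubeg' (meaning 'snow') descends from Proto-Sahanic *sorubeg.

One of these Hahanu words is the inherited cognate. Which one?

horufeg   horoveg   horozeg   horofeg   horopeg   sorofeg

horofeg

Hahanu: start from *sorubeg.
  rule 1 (unconditioned shift): sorubeg → sorupeg
  rule 2 (intervocalic lenition): sorupeg → sorufeg
  rule 3: no change — sorufeg
  rule 4 (vowel merger): sorufeg → sorofeg
  rule 5 (debuccalisation): sorofeg → horofeg
  ⇒ Hahanu horofeg
The other candidates each miss or misapply at least one Hahanu change.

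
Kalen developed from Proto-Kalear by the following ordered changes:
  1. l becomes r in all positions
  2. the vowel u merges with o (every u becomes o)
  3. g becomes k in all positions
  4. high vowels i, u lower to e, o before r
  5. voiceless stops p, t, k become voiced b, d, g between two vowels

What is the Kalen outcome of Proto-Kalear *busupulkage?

Kalen: start from *busupulkage.
  rule 1 (unconditioned shift): busupulkage → busupurkage
  rule 2 (vowel merger): busupurkage → bosoporkage
  rule 3 (unconditioned shift): bosoporkage → bosoporkake
  rule 4: no change — bosoporkake
  rule 5 (intervocalic voicing): bosoporkake → bosoborkage
  ⇒ Kalen bosoborkage

bosoborkage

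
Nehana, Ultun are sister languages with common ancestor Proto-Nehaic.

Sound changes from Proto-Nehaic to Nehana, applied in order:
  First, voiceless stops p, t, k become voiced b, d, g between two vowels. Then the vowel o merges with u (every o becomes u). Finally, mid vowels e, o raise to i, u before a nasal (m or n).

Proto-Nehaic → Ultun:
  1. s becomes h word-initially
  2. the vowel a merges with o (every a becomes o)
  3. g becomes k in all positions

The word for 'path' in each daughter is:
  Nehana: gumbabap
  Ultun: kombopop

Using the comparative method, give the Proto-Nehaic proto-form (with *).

Position 7: Nehana has a, Ultun has o. Nehana preserves a here (none of its changes turn any other segment into a), so the proto-segment is *a.
Position 6: Nehana has b, Ultun has p. Ultun preserves p here (none of its changes turn any other segment into p), so the proto-segment is *p.
This points to *gombapap. Verify forward in each daughter:
Nehana: *gombapap
  gombapap → gombabap   [intervocalic voicing]
  gombabap → gumbabap   [vowel merger]
  gumbabap (rule 3 does not apply)
  giving Nehana gumbabap.
Ultun: *gombapap > gombopop > kombopop  (by vowel merger, unconditioned shift)
*gombapap is the unique common source.

*gombapap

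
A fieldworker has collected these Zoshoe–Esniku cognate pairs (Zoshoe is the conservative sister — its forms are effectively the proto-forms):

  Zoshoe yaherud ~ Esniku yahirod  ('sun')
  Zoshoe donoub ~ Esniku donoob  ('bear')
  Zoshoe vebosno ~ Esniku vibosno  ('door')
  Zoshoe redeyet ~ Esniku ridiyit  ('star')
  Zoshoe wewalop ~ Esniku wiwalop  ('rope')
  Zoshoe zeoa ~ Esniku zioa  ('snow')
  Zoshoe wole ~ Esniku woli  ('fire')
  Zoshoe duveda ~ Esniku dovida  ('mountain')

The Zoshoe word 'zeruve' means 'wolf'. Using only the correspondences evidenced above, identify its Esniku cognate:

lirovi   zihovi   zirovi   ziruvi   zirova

zirovi

yaherud ~ yahirod — Zoshoe e corresponds to Esniku i after a consonant, before r.
duveda ~ dovida — Zoshoe u corresponds to Esniku o after a consonant, before a labial obstruent.
wole ~ woli — Zoshoe e corresponds to Esniku i word-finally.
Applying these to Zoshoe 'zeruve':
  zeruve → ziruve   (e→i after a consonant, before r)
  ziruve → zirove   (u→o after a consonant, before a labial obstruent)
  zirove → zirovi   (e→i word-finally)
So the Esniku cognate is 'zirovi'.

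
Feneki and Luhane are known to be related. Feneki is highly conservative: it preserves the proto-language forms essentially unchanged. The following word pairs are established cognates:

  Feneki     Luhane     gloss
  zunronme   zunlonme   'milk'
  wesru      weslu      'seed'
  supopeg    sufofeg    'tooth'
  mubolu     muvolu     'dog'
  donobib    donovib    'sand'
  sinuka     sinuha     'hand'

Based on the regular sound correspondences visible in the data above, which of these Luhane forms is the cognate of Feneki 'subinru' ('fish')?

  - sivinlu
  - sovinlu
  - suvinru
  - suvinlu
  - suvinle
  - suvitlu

donobib ~ donovib — Feneki b corresponds to Luhane v between vowels (before a front vowel).
wesru ~ weslu — Feneki r corresponds to Luhane l after a consonant, before a back vowel.
Applying these to Feneki 'subinru':
  subinru → suvinru   (b→v between vowels (before a front vowel))
  suvinru → suvinlu   (r→l after a consonant, before a back vowel)
So the Luhane cognate is 'suvinlu'.

suvinlu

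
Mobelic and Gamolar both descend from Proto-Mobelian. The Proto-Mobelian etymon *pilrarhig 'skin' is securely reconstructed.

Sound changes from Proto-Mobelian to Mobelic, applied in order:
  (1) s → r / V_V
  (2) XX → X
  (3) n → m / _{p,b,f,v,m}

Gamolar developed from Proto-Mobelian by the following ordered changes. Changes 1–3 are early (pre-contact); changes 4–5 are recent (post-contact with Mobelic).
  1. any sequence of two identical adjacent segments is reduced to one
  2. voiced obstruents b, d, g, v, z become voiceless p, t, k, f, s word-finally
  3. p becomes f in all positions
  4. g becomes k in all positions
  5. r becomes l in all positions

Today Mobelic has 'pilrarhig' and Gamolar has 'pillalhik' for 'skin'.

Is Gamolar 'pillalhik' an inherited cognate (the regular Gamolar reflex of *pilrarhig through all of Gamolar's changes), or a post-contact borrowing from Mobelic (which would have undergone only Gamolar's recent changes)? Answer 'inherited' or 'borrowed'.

borrowed

If inherited, *pilrarhig would pass through all of Gamolar's changes:
Gamolar: start from *pilrarhig.
  rule 1: no change — pilrarhig
  rule 2 (final devoicing): pilrarhig → pilrarhik
  rule 3 (unconditioned shift): pilrarhik → filrarhik
  rule 4: no change — filrarhik
  rule 5 (unconditioned shift): filrarhik → fillalhik
  ⇒ Gamolar fillalhik
If borrowed from Mobelic 'pilrarhig' after the early changes, it would undergo only the recent ones:
  rule 4 (unconditioned shift): pilrarhig → pilrarhik
  rule 5 (unconditioned shift): pilrarhik → pillalhik
  ⇒ as a loan: pillalhik
Gamolar 'pillalhik' matches the loan outcome 'pillalhik', not the inherited 'fillalhik' — it skipped the early Gamolar changes, so it was borrowed from Mobelic.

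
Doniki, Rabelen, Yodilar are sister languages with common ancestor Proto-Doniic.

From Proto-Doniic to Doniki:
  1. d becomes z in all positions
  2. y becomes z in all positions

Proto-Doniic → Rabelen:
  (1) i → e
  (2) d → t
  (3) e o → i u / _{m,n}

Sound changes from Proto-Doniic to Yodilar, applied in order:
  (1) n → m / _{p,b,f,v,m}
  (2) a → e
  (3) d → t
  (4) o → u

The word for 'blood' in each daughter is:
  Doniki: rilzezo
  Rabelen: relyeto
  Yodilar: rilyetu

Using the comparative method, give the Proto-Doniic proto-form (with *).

Position 7: Doniki has o, Rabelen has o, Yodilar has u. Doniki preserves o here (none of its changes turn any other segment into o), so the proto-segment is *o.
Position 2: Doniki has i, Rabelen has e, Yodilar has i. Doniki preserves i here (none of its changes turn any other segment into i), so the proto-segment is *i.
Position 6: Doniki has z, Rabelen has t, Yodilar has t. Taking the neighbouring segments as reconstructed: Doniki z could go back to *d or *z or *y; Rabelen t could go back to *t or *d; Yodilar t could go back to *t or *d — the one source consistent with every daughter is *d.
This points to *rilyedo. Verify forward in each daughter:
Doniki: *rilyedo > rilyezo > rilzezo  (by unconditioned shift, unconditioned shift)
Rabelen: start from *rilyedo.
  rule 1 (vowel merger): rilyedo → relyedo
  rule 2 (unconditioned shift): relyedo → relyeto
  rule 3: no change — relyeto
  ⇒ Rabelen relyeto
Yodilar: *rilyedo > rilyeto > rilyetu  (by unconditioned shift, vowel merger)
*rilyedo is the unique common source.

*rilyedo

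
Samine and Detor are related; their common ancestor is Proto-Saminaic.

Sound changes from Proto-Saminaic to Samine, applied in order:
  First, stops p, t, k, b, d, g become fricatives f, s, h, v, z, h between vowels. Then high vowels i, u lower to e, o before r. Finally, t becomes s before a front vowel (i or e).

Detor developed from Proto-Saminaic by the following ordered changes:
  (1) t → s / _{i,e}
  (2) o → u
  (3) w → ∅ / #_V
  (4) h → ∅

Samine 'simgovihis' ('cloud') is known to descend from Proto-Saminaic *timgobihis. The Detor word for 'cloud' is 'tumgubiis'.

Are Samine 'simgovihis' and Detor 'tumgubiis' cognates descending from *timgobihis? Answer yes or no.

no

Derive the expected Detor reflex of *timgobihis:
Detor: *timgobihis
  timgobihis → simgobihis   [palatalisation]
  simgobihis → simgubihis   [vowel merger]
  simgubihis (rule 3 does not apply)
  simgubihis → simgubiis   [h-loss]
  giving Detor simgubiis.
The regular Detor reflex would be 'simgubiis', but the attested form is 'tumgubiis'. The correspondence is irregular, so they are not cognates (the Detor form has a different source).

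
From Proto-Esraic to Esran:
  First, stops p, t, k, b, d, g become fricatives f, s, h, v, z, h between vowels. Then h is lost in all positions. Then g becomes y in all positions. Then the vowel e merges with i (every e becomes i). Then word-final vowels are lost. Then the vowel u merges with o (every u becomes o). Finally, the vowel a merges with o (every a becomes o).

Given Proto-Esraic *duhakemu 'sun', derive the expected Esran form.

Esran: start from *duhakemu.
  rule 1 (intervocalic lenition): duhakemu → duhahemu
  rule 2 (h-loss): duhahemu → duaemu
  rule 3: no change — duaemu
  rule 4 (vowel merger): duaemu → duaimu
  rule 5 (apocope): duaimu → duaim
  rule 6 (vowel merger): duaim → doaim
  rule 7 (vowel merger): doaim → dooim
  ⇒ Esran dooim

dooim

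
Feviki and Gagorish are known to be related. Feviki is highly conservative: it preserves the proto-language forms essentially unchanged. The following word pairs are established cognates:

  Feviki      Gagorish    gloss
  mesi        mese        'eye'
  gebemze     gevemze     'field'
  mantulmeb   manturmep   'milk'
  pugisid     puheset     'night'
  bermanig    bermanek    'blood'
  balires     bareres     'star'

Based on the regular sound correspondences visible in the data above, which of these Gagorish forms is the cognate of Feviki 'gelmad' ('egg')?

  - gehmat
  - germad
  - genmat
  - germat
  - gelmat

mantulmeb ~ manturmep — Feviki l corresponds to Gagorish r after a vowel, before a nasal.
pugisid ~ puheset — Feviki d corresponds to Gagorish t word-finally.
Applying these to Feviki 'gelmad':
  gelmad → germad   (l→r after a vowel, before a nasal)
  germad → germat   (d→t word-finally)
So the Gagorish cognate is 'germat'.

germat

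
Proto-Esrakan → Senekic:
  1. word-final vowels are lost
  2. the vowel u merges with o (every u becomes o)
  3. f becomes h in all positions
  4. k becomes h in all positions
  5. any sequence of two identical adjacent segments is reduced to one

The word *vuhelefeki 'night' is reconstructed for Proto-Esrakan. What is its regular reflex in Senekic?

Senekic: *vuhelefeki
  vuhelefeki → vuhelefek   [apocope]
  vuhelefek → vohelefek   [vowel merger]
  vohelefek → vohelehek   [unconditioned shift]
  vohelehek → voheleheh   [unconditioned shift]
  voheleheh (rule 5 does not apply)
  giving Senekic voheleheh.

voheleheh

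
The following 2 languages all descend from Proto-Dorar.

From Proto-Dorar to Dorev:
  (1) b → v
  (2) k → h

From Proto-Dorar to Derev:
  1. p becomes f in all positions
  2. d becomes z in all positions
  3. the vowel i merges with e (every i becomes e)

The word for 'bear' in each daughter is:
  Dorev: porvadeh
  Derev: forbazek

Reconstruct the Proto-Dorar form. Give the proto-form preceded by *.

Position 6: Dorev has d, Derev has z. Dorev preserves d here (none of its changes turn any other segment into d), so the proto-segment is *d.
Position 4: Dorev has v, Derev has b. Derev preserves b here (none of its changes turn any other segment into b), so the proto-segment is *b.
Position 8: Dorev has h, Derev has k. Derev preserves k here (none of its changes turn any other segment into k), so the proto-segment is *k.
Continuing position by position gives *porbadek; check it forward:
Dorev: *porbadek
  porbadek → porvadek   [unconditioned shift]
  porvadek → porvadeh   [unconditioned shift]
  giving Dorev porvadeh.
Derev: *porbadek > forbadek > forbazek  (by unconditioned shift, unconditioned shift)
*porbadek is the unique common source.

*porbadek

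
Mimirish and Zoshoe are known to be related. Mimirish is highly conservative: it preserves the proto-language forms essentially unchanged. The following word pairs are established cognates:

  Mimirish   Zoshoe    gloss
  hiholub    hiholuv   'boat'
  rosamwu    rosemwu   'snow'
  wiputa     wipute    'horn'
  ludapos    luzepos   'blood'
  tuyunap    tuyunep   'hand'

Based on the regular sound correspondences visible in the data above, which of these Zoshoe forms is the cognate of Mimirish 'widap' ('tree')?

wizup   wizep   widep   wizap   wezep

ludapos ~ luzepos — Mimirish d corresponds to Zoshoe z between vowels (before a back vowel).
ludapos ~ luzepos, tuyunap ~ tuyunep — Mimirish a corresponds to Zoshoe e after a consonant, before a labial obstruent.
Applying these to Mimirish 'widap':
  widap → wizap   (d→z between vowels (before a back vowel))
  wizap → wizep   (a→e after a consonant, before a labial obstruent)
So the Zoshoe cognate is 'wizep'.

wizep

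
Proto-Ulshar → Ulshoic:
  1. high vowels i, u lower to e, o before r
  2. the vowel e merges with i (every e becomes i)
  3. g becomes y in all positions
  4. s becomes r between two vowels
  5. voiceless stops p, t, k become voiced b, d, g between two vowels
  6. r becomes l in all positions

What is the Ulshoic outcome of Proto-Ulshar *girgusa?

Ulshoic: *girgusa
  girgusa → gergusa   [pre-rhotic lowering]
  gergusa → girgusa   [vowel merger]
  girgusa → yiryusa   [unconditioned shift]
  yiryusa → yiryura   [rhotacism]
  yiryura (rule 5 does not apply)
  yiryura → yilyula   [unconditioned shift]
  giving Ulshoic yilyula.

yilyula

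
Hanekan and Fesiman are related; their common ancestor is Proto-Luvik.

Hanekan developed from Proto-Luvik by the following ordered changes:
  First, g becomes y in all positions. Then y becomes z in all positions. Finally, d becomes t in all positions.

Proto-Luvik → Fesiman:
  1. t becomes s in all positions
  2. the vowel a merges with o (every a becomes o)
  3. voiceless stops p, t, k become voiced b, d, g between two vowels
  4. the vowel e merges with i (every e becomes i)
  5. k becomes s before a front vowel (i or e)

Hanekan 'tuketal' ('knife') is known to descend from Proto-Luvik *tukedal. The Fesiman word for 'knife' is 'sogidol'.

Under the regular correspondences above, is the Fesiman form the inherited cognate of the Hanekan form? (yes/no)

Derive the expected Fesiman reflex of *tukedal:
Fesiman: *tukedal
  tukedal → sukedal   [unconditioned shift]
  sukedal → sukedol   [vowel merger]
  sukedol → sugedol   [intervocalic voicing]
  sugedol → sugidol   [vowel merger]
  sugidol (rule 5 does not apply)
  giving Fesiman sugidol.
The regular Fesiman reflex would be 'sugidol', but the attested form is 'sogidol'. The correspondence is irregular, so they are not cognates (the Fesiman form has a different source).

no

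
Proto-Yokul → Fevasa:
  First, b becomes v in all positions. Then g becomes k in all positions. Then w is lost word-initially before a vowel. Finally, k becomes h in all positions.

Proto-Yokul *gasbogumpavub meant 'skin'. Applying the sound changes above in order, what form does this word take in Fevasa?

hasvohumpavuv

Fevasa: *gasbogumpavub
  gasbogumpavub → gasvogumpavuv   [unconditioned shift]
  gasvogumpavuv → kasvokumpavuv   [unconditioned shift]
  kasvokumpavuv (rule 3 does not apply)
  kasvokumpavuv → hasvohumpavuv   [unconditioned shift]
  giving Fevasa hasvohumpavuv.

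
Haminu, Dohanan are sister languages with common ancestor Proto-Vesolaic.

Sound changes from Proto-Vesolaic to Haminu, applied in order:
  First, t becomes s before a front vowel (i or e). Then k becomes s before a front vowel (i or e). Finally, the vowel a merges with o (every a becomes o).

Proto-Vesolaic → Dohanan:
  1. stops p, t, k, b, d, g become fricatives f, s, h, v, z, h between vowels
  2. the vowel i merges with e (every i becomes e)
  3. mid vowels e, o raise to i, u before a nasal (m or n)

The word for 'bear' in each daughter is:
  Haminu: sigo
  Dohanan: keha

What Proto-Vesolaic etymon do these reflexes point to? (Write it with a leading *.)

Position 3: Haminu has g, Dohanan has h. Haminu preserves g here (none of its changes turn any other segment into g), so the proto-segment is *g.
Position 1: Haminu has s, Dohanan has k. Dohanan preserves k here (none of its changes turn any other segment into k), so the proto-segment is *k.
Position 2: Haminu has i, Dohanan has e. Haminu preserves i here (none of its changes turn any other segment into i), so the proto-segment is *i.
This points to *kiga. Verify forward in each daughter:
Haminu: *kiga > siga > sigo  (by palatalisation, vowel merger)
Dohanan: *kiga
  kiga → kiha   [intervocalic lenition]
  kiha → keha   [vowel merger]
  keha (rule 3 does not apply)
  giving Dohanan keha.
*kiga is the unique common source.

*kiga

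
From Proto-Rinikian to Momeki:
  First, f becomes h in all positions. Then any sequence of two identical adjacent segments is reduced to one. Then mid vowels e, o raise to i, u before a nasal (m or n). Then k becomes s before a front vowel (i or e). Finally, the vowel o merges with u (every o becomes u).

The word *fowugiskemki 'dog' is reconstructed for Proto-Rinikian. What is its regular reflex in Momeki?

Momeki: *fowugiskemki
  fowugiskemki → howugiskemki   [unconditioned shift]
  howugiskemki (rule 2 does not apply)
  howugiskemki → howugiskimki   [pre-nasal raising]
  howugiskimki → howugissimsi   [palatalisation]
  howugissimsi → huwugissimsi   [vowel merger]
  giving Momeki huwugissimsi.

huwugissimsi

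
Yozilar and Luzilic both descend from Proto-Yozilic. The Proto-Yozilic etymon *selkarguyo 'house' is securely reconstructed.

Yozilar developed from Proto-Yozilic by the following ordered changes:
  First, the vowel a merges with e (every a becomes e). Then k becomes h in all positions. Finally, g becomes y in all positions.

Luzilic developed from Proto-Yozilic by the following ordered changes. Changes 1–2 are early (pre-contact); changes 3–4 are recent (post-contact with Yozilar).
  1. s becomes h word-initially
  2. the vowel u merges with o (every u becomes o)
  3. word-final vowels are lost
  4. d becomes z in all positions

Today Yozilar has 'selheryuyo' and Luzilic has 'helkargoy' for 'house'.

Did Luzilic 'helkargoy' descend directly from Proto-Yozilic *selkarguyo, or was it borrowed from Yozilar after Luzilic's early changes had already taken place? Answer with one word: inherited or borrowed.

If inherited, *selkarguyo would pass through all of Luzilic's changes:
Luzilic: *selkarguyo > helkarguyo > helkargoyo > helkargoy  (by debuccalisation, vowel merger, apocope)
If borrowed from Yozilar 'selheryuyo' after the early changes, it would undergo only the recent ones:
  rule 3 (apocope): selheryuyo → selheryuy
  rule 4 (unconditioned shift): no change (selheryuy)
  ⇒ as a loan: selheryuy
Luzilic 'helkargoy' matches the inherited outcome exactly, so it is an inherited cognate, not a loan.

inherited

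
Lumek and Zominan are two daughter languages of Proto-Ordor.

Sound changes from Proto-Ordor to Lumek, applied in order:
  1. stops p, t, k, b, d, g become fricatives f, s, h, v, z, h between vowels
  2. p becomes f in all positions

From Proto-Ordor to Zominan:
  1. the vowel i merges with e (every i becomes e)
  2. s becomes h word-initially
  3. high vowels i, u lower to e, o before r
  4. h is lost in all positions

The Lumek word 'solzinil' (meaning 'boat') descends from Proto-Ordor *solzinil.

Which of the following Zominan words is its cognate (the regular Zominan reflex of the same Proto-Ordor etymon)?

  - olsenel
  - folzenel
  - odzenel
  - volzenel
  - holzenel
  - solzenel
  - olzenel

Zominan: *solzinil
  solzinil → solzenel   [vowel merger]
  solzenel → holzenel   [debuccalisation]
  holzenel (rule 3 does not apply)
  holzenel → olzenel   [h-loss]
  giving Zominan olzenel.
Among the options, 'olzenel' alone shows every Zominan change applied in order.

olzenel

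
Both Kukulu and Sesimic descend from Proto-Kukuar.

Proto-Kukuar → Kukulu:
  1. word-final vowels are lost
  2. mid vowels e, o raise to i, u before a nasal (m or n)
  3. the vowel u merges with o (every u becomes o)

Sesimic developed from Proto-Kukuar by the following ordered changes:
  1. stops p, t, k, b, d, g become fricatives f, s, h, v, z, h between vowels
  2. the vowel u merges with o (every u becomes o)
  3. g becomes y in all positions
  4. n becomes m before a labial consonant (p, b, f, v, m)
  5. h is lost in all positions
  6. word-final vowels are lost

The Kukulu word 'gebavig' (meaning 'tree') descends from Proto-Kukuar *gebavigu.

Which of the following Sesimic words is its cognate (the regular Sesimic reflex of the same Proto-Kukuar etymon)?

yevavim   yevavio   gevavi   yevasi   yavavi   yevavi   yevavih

Sesimic: *gebavigu > gevavihu > gevaviho > yevaviho > yevavio > yevavi  (by intervocalic lenition, vowel merger, unconditioned shift, h-loss, apocope)

yevavi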